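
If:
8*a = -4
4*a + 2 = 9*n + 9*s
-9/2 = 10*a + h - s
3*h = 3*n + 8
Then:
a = -1/2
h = 19/12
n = -13/12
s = 13/12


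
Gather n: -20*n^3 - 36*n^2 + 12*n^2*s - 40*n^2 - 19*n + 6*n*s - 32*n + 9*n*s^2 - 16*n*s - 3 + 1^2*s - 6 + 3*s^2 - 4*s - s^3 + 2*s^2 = -20*n^3 + n^2*(12*s - 76) + n*(9*s^2 - 10*s - 51) - s^3 + 5*s^2 - 3*s - 9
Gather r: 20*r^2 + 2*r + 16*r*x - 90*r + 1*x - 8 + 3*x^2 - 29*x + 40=20*r^2 + r*(16*x - 88) + 3*x^2 - 28*x + 32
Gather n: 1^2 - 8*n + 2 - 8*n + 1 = 4 - 16*n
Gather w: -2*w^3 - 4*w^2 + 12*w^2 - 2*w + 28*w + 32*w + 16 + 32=-2*w^3 + 8*w^2 + 58*w + 48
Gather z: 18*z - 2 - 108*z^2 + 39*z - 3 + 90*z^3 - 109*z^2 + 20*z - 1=90*z^3 - 217*z^2 + 77*z - 6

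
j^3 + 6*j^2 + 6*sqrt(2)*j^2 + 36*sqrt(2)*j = j*(j + 6)*(j + 6*sqrt(2))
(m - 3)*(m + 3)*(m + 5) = m^3 + 5*m^2 - 9*m - 45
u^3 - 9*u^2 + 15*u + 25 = (u - 5)^2*(u + 1)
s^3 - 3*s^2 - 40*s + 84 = (s - 7)*(s - 2)*(s + 6)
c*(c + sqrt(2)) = c^2 + sqrt(2)*c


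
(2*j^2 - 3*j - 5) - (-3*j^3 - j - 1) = 3*j^3 + 2*j^2 - 2*j - 4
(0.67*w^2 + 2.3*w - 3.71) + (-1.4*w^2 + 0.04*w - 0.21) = -0.73*w^2 + 2.34*w - 3.92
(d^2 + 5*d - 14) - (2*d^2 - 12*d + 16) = -d^2 + 17*d - 30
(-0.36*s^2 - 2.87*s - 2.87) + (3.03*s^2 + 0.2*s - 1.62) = 2.67*s^2 - 2.67*s - 4.49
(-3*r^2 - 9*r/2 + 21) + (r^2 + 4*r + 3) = -2*r^2 - r/2 + 24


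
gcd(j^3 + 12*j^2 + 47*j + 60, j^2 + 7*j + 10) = j + 5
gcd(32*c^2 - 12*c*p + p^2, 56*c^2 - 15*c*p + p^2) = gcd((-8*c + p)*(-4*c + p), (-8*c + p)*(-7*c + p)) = -8*c + p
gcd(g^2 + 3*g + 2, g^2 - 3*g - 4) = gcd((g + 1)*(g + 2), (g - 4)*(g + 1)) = g + 1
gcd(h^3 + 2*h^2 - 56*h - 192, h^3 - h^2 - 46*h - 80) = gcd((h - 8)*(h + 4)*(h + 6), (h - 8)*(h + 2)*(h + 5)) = h - 8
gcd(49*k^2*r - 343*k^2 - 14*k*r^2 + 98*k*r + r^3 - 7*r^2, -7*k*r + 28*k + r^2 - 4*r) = -7*k + r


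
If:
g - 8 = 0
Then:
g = 8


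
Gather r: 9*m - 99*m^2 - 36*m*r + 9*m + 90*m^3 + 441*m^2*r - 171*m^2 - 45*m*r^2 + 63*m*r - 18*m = 90*m^3 - 270*m^2 - 45*m*r^2 + r*(441*m^2 + 27*m)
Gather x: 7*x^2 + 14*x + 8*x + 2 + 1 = 7*x^2 + 22*x + 3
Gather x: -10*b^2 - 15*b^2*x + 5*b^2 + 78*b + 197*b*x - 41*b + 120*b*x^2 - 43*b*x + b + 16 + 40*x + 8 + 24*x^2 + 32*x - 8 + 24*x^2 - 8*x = -5*b^2 + 38*b + x^2*(120*b + 48) + x*(-15*b^2 + 154*b + 64) + 16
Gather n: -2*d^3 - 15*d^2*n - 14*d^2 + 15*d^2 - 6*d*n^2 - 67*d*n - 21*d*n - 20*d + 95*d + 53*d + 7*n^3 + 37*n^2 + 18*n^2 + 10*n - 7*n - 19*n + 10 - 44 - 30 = -2*d^3 + d^2 + 128*d + 7*n^3 + n^2*(55 - 6*d) + n*(-15*d^2 - 88*d - 16) - 64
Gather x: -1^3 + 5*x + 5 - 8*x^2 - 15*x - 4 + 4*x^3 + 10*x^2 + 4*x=4*x^3 + 2*x^2 - 6*x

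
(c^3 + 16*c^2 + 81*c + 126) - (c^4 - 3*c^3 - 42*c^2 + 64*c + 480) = -c^4 + 4*c^3 + 58*c^2 + 17*c - 354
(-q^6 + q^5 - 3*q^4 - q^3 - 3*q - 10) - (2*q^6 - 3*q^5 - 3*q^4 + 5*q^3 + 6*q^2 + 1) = -3*q^6 + 4*q^5 - 6*q^3 - 6*q^2 - 3*q - 11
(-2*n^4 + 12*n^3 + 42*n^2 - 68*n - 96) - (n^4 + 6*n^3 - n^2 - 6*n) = -3*n^4 + 6*n^3 + 43*n^2 - 62*n - 96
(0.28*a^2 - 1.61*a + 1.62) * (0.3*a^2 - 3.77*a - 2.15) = 0.084*a^4 - 1.5386*a^3 + 5.9537*a^2 - 2.6459*a - 3.483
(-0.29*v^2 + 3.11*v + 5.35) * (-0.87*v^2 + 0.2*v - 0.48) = 0.2523*v^4 - 2.7637*v^3 - 3.8933*v^2 - 0.4228*v - 2.568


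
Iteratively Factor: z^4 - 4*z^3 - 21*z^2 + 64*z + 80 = (z + 4)*(z^3 - 8*z^2 + 11*z + 20) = (z - 4)*(z + 4)*(z^2 - 4*z - 5) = (z - 5)*(z - 4)*(z + 4)*(z + 1)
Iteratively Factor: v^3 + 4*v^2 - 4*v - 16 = (v - 2)*(v^2 + 6*v + 8) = (v - 2)*(v + 2)*(v + 4)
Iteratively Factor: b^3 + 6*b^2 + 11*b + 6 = (b + 2)*(b^2 + 4*b + 3) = (b + 2)*(b + 3)*(b + 1)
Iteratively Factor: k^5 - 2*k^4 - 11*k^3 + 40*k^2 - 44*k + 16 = (k - 2)*(k^4 - 11*k^2 + 18*k - 8) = (k - 2)*(k - 1)*(k^3 + k^2 - 10*k + 8) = (k - 2)*(k - 1)^2*(k^2 + 2*k - 8) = (k - 2)^2*(k - 1)^2*(k + 4)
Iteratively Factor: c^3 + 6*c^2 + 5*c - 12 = (c - 1)*(c^2 + 7*c + 12) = (c - 1)*(c + 4)*(c + 3)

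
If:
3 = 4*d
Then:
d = 3/4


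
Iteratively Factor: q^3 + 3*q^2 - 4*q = (q)*(q^2 + 3*q - 4) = q*(q - 1)*(q + 4)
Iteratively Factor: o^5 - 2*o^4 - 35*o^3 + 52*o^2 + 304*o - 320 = (o + 4)*(o^4 - 6*o^3 - 11*o^2 + 96*o - 80) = (o - 1)*(o + 4)*(o^3 - 5*o^2 - 16*o + 80) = (o - 4)*(o - 1)*(o + 4)*(o^2 - o - 20) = (o - 4)*(o - 1)*(o + 4)^2*(o - 5)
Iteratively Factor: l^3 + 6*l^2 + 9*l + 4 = (l + 1)*(l^2 + 5*l + 4) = (l + 1)^2*(l + 4)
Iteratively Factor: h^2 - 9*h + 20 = (h - 4)*(h - 5)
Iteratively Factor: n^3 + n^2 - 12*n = (n - 3)*(n^2 + 4*n) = n*(n - 3)*(n + 4)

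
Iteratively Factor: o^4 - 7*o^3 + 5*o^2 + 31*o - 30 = (o - 1)*(o^3 - 6*o^2 - o + 30) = (o - 1)*(o + 2)*(o^2 - 8*o + 15) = (o - 3)*(o - 1)*(o + 2)*(o - 5)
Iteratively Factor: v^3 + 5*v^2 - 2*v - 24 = (v + 4)*(v^2 + v - 6) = (v + 3)*(v + 4)*(v - 2)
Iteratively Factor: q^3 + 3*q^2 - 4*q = (q + 4)*(q^2 - q) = q*(q + 4)*(q - 1)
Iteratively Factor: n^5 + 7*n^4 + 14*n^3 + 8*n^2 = (n + 2)*(n^4 + 5*n^3 + 4*n^2) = (n + 2)*(n + 4)*(n^3 + n^2) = (n + 1)*(n + 2)*(n + 4)*(n^2) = n*(n + 1)*(n + 2)*(n + 4)*(n)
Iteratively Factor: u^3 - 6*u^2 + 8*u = (u - 4)*(u^2 - 2*u) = u*(u - 4)*(u - 2)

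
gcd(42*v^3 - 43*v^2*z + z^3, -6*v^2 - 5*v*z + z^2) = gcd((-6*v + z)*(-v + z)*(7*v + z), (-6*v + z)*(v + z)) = -6*v + z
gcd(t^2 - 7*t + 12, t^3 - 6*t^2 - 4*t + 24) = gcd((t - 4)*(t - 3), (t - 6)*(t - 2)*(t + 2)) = 1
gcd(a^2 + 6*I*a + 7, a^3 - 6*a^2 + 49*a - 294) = a + 7*I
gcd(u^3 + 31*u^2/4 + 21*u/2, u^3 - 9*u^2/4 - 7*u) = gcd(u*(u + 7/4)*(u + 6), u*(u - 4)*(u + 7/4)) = u^2 + 7*u/4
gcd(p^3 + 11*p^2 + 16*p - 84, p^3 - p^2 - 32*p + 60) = p^2 + 4*p - 12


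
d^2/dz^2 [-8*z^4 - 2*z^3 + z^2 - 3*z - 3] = -96*z^2 - 12*z + 2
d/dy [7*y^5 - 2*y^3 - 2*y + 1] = 35*y^4 - 6*y^2 - 2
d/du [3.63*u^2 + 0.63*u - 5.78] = 7.26*u + 0.63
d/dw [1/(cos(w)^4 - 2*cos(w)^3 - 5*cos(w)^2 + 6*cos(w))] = 2*(3*sin(w)^3/cos(w)^2 + 2*sin(w)*cos(w) - 5*tan(w))/((cos(w) - 3)^2*(cos(w) - 1)^2*(cos(w) + 2)^2)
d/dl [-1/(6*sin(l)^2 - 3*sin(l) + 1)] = 3*(4*sin(l) - 1)*cos(l)/(6*sin(l)^2 - 3*sin(l) + 1)^2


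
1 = 1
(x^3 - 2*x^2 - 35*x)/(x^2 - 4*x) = (x^2 - 2*x - 35)/(x - 4)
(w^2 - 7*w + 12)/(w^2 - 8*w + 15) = (w - 4)/(w - 5)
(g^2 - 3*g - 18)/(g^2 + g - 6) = (g - 6)/(g - 2)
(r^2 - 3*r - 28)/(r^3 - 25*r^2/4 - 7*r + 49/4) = 4*(r + 4)/(4*r^2 + 3*r - 7)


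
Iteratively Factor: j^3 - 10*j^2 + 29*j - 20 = (j - 4)*(j^2 - 6*j + 5) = (j - 5)*(j - 4)*(j - 1)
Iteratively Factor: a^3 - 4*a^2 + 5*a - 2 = (a - 1)*(a^2 - 3*a + 2) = (a - 2)*(a - 1)*(a - 1)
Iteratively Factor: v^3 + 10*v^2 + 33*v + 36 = (v + 4)*(v^2 + 6*v + 9) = (v + 3)*(v + 4)*(v + 3)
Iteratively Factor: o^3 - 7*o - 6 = (o + 2)*(o^2 - 2*o - 3) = (o + 1)*(o + 2)*(o - 3)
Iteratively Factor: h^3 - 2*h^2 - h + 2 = (h - 2)*(h^2 - 1) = (h - 2)*(h + 1)*(h - 1)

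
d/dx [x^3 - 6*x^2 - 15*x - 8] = 3*x^2 - 12*x - 15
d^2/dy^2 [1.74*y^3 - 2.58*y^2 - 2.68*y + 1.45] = 10.44*y - 5.16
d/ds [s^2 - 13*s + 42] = 2*s - 13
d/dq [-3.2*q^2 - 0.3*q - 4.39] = -6.4*q - 0.3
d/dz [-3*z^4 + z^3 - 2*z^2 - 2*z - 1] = -12*z^3 + 3*z^2 - 4*z - 2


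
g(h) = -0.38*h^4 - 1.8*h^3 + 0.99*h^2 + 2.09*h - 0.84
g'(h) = -1.52*h^3 - 5.4*h^2 + 1.98*h + 2.09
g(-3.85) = 25.02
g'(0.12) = 2.25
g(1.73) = -6.99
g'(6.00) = -508.75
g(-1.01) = -0.48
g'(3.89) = -161.39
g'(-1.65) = -9.05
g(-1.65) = 3.68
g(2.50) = -32.40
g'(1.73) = -18.52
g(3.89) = -170.70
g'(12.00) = -3378.31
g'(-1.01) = -3.85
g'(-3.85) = 1.17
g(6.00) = -833.94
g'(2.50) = -50.46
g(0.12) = -0.58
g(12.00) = -10823.28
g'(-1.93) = -10.92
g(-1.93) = 6.48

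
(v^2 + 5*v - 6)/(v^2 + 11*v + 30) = (v - 1)/(v + 5)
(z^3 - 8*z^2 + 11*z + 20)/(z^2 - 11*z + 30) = (z^2 - 3*z - 4)/(z - 6)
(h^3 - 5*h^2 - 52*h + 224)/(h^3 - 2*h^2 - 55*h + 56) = (h - 4)/(h - 1)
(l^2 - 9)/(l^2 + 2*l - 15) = (l + 3)/(l + 5)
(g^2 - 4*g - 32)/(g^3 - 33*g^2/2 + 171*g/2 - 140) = 2*(g + 4)/(2*g^2 - 17*g + 35)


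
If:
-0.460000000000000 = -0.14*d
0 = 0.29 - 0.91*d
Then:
No Solution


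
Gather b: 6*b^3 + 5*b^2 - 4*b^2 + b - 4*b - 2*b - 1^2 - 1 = 6*b^3 + b^2 - 5*b - 2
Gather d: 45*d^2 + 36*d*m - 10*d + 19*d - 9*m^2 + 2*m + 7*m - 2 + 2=45*d^2 + d*(36*m + 9) - 9*m^2 + 9*m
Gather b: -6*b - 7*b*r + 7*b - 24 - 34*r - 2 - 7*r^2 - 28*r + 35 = b*(1 - 7*r) - 7*r^2 - 62*r + 9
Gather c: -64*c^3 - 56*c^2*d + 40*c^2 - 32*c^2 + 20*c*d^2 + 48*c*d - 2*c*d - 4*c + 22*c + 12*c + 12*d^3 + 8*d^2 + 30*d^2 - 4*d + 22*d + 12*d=-64*c^3 + c^2*(8 - 56*d) + c*(20*d^2 + 46*d + 30) + 12*d^3 + 38*d^2 + 30*d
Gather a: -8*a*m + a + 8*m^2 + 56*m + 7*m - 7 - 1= a*(1 - 8*m) + 8*m^2 + 63*m - 8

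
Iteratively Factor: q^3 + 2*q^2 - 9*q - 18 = (q + 3)*(q^2 - q - 6) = (q - 3)*(q + 3)*(q + 2)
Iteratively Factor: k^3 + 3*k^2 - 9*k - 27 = (k + 3)*(k^2 - 9) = (k - 3)*(k + 3)*(k + 3)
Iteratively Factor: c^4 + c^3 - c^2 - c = (c + 1)*(c^3 - c) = (c - 1)*(c + 1)*(c^2 + c) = c*(c - 1)*(c + 1)*(c + 1)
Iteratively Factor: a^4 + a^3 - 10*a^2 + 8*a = (a + 4)*(a^3 - 3*a^2 + 2*a) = a*(a + 4)*(a^2 - 3*a + 2) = a*(a - 1)*(a + 4)*(a - 2)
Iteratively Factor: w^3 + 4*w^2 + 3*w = (w + 3)*(w^2 + w) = (w + 1)*(w + 3)*(w)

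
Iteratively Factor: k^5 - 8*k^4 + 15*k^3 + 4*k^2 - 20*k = (k + 1)*(k^4 - 9*k^3 + 24*k^2 - 20*k) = (k - 5)*(k + 1)*(k^3 - 4*k^2 + 4*k) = k*(k - 5)*(k + 1)*(k^2 - 4*k + 4) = k*(k - 5)*(k - 2)*(k + 1)*(k - 2)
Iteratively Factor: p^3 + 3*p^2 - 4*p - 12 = (p + 3)*(p^2 - 4) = (p - 2)*(p + 3)*(p + 2)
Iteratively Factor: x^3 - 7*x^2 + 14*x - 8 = (x - 4)*(x^2 - 3*x + 2) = (x - 4)*(x - 1)*(x - 2)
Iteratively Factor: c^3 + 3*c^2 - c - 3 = (c + 3)*(c^2 - 1) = (c + 1)*(c + 3)*(c - 1)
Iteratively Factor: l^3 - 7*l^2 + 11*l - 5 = (l - 1)*(l^2 - 6*l + 5) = (l - 5)*(l - 1)*(l - 1)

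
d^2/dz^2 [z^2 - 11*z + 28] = 2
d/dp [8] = 0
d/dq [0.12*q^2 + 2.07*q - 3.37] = 0.24*q + 2.07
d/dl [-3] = 0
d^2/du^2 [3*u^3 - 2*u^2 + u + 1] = 18*u - 4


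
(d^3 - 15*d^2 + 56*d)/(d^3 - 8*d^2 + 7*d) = (d - 8)/(d - 1)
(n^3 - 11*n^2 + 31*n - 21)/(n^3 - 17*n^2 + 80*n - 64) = (n^2 - 10*n + 21)/(n^2 - 16*n + 64)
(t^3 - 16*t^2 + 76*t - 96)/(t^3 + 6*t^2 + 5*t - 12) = (t^3 - 16*t^2 + 76*t - 96)/(t^3 + 6*t^2 + 5*t - 12)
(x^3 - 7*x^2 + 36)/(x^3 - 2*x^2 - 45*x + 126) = (x + 2)/(x + 7)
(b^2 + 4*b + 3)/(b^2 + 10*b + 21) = (b + 1)/(b + 7)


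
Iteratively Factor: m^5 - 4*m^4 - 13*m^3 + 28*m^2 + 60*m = (m + 2)*(m^4 - 6*m^3 - m^2 + 30*m) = (m - 5)*(m + 2)*(m^3 - m^2 - 6*m) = m*(m - 5)*(m + 2)*(m^2 - m - 6) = m*(m - 5)*(m + 2)^2*(m - 3)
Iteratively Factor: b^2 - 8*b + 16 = (b - 4)*(b - 4)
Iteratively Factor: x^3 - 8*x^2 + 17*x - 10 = (x - 2)*(x^2 - 6*x + 5) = (x - 2)*(x - 1)*(x - 5)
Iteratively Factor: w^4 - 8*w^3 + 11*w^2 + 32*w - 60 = (w - 5)*(w^3 - 3*w^2 - 4*w + 12) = (w - 5)*(w + 2)*(w^2 - 5*w + 6) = (w - 5)*(w - 2)*(w + 2)*(w - 3)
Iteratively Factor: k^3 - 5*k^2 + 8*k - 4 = (k - 2)*(k^2 - 3*k + 2) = (k - 2)*(k - 1)*(k - 2)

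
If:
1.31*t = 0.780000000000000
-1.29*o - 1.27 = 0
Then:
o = -0.98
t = 0.60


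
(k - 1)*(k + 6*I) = k^2 - k + 6*I*k - 6*I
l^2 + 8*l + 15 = (l + 3)*(l + 5)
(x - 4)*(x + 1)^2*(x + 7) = x^4 + 5*x^3 - 21*x^2 - 53*x - 28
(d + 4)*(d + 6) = d^2 + 10*d + 24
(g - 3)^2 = g^2 - 6*g + 9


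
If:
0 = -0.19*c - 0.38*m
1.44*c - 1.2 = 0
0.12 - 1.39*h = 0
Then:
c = 0.83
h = 0.09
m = -0.42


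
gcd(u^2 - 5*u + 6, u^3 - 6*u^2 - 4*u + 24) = u - 2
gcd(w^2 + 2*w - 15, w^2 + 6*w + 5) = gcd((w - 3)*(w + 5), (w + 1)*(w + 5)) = w + 5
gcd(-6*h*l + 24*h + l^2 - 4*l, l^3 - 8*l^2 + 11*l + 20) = l - 4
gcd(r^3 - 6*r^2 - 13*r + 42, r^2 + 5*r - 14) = r - 2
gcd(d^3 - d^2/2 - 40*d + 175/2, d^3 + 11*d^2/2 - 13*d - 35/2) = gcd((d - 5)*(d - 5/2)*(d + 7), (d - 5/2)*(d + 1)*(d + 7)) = d^2 + 9*d/2 - 35/2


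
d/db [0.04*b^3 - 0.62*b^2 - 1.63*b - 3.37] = 0.12*b^2 - 1.24*b - 1.63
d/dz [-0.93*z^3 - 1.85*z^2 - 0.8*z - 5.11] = -2.79*z^2 - 3.7*z - 0.8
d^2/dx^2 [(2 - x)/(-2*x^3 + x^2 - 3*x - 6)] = 2*((x - 2)*(6*x^2 - 2*x + 3)^2 + (-6*x^2 + 2*x - (x - 2)*(6*x - 1) - 3)*(2*x^3 - x^2 + 3*x + 6))/(2*x^3 - x^2 + 3*x + 6)^3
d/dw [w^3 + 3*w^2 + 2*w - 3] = 3*w^2 + 6*w + 2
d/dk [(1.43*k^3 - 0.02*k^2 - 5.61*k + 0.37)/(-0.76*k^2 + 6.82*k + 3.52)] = (-1.0868*k^4 + 19.5052*k^3 + 10.7008*k^2 + 0.421599999999998*k - 22.2706)/(0.5776*k^4 - 10.3664*k^3 + 41.162*k^2 + 48.0128*k + 12.3904)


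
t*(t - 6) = t^2 - 6*t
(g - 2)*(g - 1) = g^2 - 3*g + 2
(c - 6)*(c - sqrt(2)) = c^2 - 6*c - sqrt(2)*c + 6*sqrt(2)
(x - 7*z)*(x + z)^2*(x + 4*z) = x^4 - x^3*z - 33*x^2*z^2 - 59*x*z^3 - 28*z^4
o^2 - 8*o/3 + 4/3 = (o - 2)*(o - 2/3)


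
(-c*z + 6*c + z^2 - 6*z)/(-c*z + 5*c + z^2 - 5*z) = (z - 6)/(z - 5)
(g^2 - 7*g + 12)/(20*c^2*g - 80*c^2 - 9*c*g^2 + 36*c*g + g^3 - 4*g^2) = (g - 3)/(20*c^2 - 9*c*g + g^2)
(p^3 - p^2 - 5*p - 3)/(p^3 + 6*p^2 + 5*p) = (p^2 - 2*p - 3)/(p*(p + 5))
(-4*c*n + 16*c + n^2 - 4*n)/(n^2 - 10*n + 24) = (-4*c + n)/(n - 6)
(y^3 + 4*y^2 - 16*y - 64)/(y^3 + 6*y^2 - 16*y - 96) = (y + 4)/(y + 6)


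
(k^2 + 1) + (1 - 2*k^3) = -2*k^3 + k^2 + 2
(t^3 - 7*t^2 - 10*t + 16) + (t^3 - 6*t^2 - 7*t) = 2*t^3 - 13*t^2 - 17*t + 16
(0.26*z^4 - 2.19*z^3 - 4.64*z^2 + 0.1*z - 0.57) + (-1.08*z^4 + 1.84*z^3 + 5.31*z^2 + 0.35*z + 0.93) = -0.82*z^4 - 0.35*z^3 + 0.67*z^2 + 0.45*z + 0.36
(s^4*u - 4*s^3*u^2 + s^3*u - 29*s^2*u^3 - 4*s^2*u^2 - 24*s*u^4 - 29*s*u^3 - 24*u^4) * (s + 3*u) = s^5*u - s^4*u^2 + s^4*u - 41*s^3*u^3 - s^3*u^2 - 111*s^2*u^4 - 41*s^2*u^3 - 72*s*u^5 - 111*s*u^4 - 72*u^5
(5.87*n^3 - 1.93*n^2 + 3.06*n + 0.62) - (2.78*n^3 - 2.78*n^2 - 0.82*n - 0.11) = 3.09*n^3 + 0.85*n^2 + 3.88*n + 0.73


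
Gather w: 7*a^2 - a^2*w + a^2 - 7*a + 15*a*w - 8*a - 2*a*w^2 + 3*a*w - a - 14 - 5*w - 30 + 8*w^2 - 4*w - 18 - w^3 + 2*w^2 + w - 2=8*a^2 - 16*a - w^3 + w^2*(10 - 2*a) + w*(-a^2 + 18*a - 8) - 64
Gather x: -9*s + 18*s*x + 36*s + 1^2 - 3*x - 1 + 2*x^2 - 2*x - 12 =27*s + 2*x^2 + x*(18*s - 5) - 12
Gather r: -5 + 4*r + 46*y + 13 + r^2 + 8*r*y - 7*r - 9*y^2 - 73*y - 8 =r^2 + r*(8*y - 3) - 9*y^2 - 27*y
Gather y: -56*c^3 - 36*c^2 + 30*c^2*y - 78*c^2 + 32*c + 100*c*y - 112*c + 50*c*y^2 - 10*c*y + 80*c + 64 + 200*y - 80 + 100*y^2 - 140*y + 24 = -56*c^3 - 114*c^2 + y^2*(50*c + 100) + y*(30*c^2 + 90*c + 60) + 8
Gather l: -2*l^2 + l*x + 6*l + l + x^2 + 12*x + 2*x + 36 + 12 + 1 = -2*l^2 + l*(x + 7) + x^2 + 14*x + 49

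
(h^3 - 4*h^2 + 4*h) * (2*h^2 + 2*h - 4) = 2*h^5 - 6*h^4 - 4*h^3 + 24*h^2 - 16*h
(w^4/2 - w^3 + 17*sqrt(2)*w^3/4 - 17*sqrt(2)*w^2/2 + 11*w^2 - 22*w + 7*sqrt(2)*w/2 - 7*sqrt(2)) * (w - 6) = w^5/2 - 4*w^4 + 17*sqrt(2)*w^4/4 - 34*sqrt(2)*w^3 + 17*w^3 - 88*w^2 + 109*sqrt(2)*w^2/2 - 28*sqrt(2)*w + 132*w + 42*sqrt(2)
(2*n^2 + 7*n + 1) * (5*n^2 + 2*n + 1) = 10*n^4 + 39*n^3 + 21*n^2 + 9*n + 1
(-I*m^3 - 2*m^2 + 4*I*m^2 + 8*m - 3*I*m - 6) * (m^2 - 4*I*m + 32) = -I*m^5 - 6*m^4 + 4*I*m^4 + 24*m^3 - 27*I*m^3 - 82*m^2 + 96*I*m^2 + 256*m - 72*I*m - 192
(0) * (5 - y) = 0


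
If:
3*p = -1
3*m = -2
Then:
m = -2/3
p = -1/3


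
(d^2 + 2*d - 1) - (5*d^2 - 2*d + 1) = -4*d^2 + 4*d - 2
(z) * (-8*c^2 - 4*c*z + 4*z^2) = -8*c^2*z - 4*c*z^2 + 4*z^3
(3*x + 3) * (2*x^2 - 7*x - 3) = 6*x^3 - 15*x^2 - 30*x - 9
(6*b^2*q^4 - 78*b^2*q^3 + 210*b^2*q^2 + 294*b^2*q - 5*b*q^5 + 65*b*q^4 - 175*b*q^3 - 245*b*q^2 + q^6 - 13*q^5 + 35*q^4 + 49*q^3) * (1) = 6*b^2*q^4 - 78*b^2*q^3 + 210*b^2*q^2 + 294*b^2*q - 5*b*q^5 + 65*b*q^4 - 175*b*q^3 - 245*b*q^2 + q^6 - 13*q^5 + 35*q^4 + 49*q^3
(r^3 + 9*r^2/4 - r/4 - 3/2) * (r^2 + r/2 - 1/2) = r^5 + 11*r^4/4 + 3*r^3/8 - 11*r^2/4 - 5*r/8 + 3/4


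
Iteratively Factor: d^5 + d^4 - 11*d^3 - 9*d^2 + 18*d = (d)*(d^4 + d^3 - 11*d^2 - 9*d + 18) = d*(d + 2)*(d^3 - d^2 - 9*d + 9) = d*(d - 3)*(d + 2)*(d^2 + 2*d - 3) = d*(d - 3)*(d + 2)*(d + 3)*(d - 1)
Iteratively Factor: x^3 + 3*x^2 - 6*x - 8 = (x + 4)*(x^2 - x - 2) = (x + 1)*(x + 4)*(x - 2)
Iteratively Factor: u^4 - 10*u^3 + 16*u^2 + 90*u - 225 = (u - 5)*(u^3 - 5*u^2 - 9*u + 45) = (u - 5)*(u + 3)*(u^2 - 8*u + 15) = (u - 5)*(u - 3)*(u + 3)*(u - 5)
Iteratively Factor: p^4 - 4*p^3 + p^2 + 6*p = (p)*(p^3 - 4*p^2 + p + 6) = p*(p - 2)*(p^2 - 2*p - 3) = p*(p - 3)*(p - 2)*(p + 1)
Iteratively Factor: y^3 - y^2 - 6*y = (y - 3)*(y^2 + 2*y) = (y - 3)*(y + 2)*(y)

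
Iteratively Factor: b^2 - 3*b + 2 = (b - 1)*(b - 2)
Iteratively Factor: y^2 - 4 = (y - 2)*(y + 2)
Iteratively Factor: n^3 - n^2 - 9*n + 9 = (n - 1)*(n^2 - 9) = (n - 1)*(n + 3)*(n - 3)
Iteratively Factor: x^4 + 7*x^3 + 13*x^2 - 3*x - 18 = (x - 1)*(x^3 + 8*x^2 + 21*x + 18) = (x - 1)*(x + 2)*(x^2 + 6*x + 9) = (x - 1)*(x + 2)*(x + 3)*(x + 3)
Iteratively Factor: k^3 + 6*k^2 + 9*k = (k + 3)*(k^2 + 3*k) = (k + 3)^2*(k)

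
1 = 1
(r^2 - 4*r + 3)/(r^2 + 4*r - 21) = (r - 1)/(r + 7)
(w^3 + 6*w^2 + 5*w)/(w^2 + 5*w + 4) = w*(w + 5)/(w + 4)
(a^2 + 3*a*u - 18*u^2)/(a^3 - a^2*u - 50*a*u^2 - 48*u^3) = (-a + 3*u)/(-a^2 + 7*a*u + 8*u^2)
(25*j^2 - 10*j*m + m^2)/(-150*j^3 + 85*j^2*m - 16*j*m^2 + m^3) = -1/(6*j - m)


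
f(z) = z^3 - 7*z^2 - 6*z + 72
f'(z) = 3*z^2 - 14*z - 6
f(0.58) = 66.36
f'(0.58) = -13.11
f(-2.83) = 10.25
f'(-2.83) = 57.65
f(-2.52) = 26.66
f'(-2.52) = 48.33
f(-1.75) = 55.70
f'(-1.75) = 27.69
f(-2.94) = 3.72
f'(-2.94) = 61.09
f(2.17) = 36.24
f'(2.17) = -22.25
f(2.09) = 38.01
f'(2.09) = -22.16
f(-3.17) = -11.18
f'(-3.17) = 68.53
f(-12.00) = -2592.00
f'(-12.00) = 594.00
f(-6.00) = -360.00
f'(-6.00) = 186.00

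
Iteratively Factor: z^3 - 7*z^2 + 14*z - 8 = (z - 1)*(z^2 - 6*z + 8) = (z - 2)*(z - 1)*(z - 4)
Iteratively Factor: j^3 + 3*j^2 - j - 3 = (j + 3)*(j^2 - 1) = (j + 1)*(j + 3)*(j - 1)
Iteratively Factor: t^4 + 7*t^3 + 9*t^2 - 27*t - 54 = (t + 3)*(t^3 + 4*t^2 - 3*t - 18) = (t + 3)^2*(t^2 + t - 6) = (t - 2)*(t + 3)^2*(t + 3)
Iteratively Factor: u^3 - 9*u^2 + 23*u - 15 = (u - 1)*(u^2 - 8*u + 15) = (u - 3)*(u - 1)*(u - 5)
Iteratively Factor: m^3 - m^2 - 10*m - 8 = (m + 1)*(m^2 - 2*m - 8) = (m - 4)*(m + 1)*(m + 2)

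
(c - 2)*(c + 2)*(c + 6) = c^3 + 6*c^2 - 4*c - 24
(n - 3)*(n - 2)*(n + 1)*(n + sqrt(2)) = n^4 - 4*n^3 + sqrt(2)*n^3 - 4*sqrt(2)*n^2 + n^2 + sqrt(2)*n + 6*n + 6*sqrt(2)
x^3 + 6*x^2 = x^2*(x + 6)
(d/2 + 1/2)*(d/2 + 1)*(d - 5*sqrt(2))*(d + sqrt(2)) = d^4/4 - sqrt(2)*d^3 + 3*d^3/4 - 3*sqrt(2)*d^2 - 2*d^2 - 15*d/2 - 2*sqrt(2)*d - 5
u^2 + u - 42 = (u - 6)*(u + 7)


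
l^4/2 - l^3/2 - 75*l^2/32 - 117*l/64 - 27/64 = (l/2 + 1/4)*(l - 3)*(l + 3/4)^2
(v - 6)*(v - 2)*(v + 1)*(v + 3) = v^4 - 4*v^3 - 17*v^2 + 24*v + 36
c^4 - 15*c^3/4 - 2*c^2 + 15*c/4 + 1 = (c - 4)*(c - 1)*(c + 1/4)*(c + 1)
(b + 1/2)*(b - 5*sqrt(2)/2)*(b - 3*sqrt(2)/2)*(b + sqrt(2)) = b^4 - 3*sqrt(2)*b^3 + b^3/2 - 3*sqrt(2)*b^2/2 - b^2/2 - b/4 + 15*sqrt(2)*b/2 + 15*sqrt(2)/4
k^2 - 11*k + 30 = (k - 6)*(k - 5)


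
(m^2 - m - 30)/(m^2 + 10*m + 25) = (m - 6)/(m + 5)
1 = 1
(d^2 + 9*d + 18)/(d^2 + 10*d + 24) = (d + 3)/(d + 4)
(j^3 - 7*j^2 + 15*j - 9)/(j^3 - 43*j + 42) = (j^2 - 6*j + 9)/(j^2 + j - 42)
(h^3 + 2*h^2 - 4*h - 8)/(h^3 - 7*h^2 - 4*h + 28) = (h + 2)/(h - 7)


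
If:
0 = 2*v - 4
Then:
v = 2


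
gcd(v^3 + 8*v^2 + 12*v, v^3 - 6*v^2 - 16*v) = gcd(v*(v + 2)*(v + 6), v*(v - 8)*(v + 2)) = v^2 + 2*v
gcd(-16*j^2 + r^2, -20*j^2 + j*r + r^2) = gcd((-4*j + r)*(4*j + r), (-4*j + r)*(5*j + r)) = -4*j + r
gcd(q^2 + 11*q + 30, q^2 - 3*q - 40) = q + 5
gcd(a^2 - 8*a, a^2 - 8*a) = a^2 - 8*a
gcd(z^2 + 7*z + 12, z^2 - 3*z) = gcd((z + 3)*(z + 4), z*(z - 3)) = 1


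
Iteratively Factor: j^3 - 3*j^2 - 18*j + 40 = (j - 5)*(j^2 + 2*j - 8) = (j - 5)*(j + 4)*(j - 2)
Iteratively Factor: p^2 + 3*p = (p + 3)*(p)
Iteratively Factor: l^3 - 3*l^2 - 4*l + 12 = (l + 2)*(l^2 - 5*l + 6) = (l - 3)*(l + 2)*(l - 2)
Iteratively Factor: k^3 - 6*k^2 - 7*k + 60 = (k - 5)*(k^2 - k - 12) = (k - 5)*(k + 3)*(k - 4)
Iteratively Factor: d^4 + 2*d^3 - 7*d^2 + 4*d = (d - 1)*(d^3 + 3*d^2 - 4*d) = d*(d - 1)*(d^2 + 3*d - 4) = d*(d - 1)*(d + 4)*(d - 1)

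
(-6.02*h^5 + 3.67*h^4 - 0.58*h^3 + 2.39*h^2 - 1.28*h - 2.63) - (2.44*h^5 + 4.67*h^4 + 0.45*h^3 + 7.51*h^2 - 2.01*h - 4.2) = -8.46*h^5 - 1.0*h^4 - 1.03*h^3 - 5.12*h^2 + 0.73*h + 1.57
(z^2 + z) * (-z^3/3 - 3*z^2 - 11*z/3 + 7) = -z^5/3 - 10*z^4/3 - 20*z^3/3 + 10*z^2/3 + 7*z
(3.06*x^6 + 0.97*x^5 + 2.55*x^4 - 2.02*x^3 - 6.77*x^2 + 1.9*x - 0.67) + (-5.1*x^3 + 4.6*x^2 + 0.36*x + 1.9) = 3.06*x^6 + 0.97*x^5 + 2.55*x^4 - 7.12*x^3 - 2.17*x^2 + 2.26*x + 1.23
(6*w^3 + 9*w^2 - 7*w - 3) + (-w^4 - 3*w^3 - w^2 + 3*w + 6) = -w^4 + 3*w^3 + 8*w^2 - 4*w + 3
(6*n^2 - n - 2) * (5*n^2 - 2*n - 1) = 30*n^4 - 17*n^3 - 14*n^2 + 5*n + 2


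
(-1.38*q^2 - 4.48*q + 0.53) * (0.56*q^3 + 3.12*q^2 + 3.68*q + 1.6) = -0.7728*q^5 - 6.8144*q^4 - 18.7592*q^3 - 17.0408*q^2 - 5.2176*q + 0.848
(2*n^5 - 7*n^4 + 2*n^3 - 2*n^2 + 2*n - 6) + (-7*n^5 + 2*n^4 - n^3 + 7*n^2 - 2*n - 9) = -5*n^5 - 5*n^4 + n^3 + 5*n^2 - 15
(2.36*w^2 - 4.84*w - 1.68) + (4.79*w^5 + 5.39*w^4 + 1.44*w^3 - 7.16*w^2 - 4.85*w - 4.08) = 4.79*w^5 + 5.39*w^4 + 1.44*w^3 - 4.8*w^2 - 9.69*w - 5.76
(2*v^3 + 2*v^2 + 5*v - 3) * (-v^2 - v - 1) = -2*v^5 - 4*v^4 - 9*v^3 - 4*v^2 - 2*v + 3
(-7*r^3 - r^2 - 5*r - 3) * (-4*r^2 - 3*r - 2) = 28*r^5 + 25*r^4 + 37*r^3 + 29*r^2 + 19*r + 6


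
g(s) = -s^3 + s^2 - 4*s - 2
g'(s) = -3*s^2 + 2*s - 4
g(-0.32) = -0.58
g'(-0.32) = -4.95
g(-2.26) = 23.69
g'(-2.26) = -23.84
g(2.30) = -18.08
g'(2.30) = -15.27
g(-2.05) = 19.02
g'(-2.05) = -20.71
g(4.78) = -107.49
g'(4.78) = -62.99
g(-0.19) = -1.20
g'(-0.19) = -4.49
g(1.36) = -8.11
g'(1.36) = -6.83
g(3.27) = -39.35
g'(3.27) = -29.54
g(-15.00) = 3658.00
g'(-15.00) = -709.00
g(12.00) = -1634.00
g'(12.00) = -412.00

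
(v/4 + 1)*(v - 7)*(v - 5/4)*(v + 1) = v^4/4 - 13*v^3/16 - 57*v^2/8 + 43*v/16 + 35/4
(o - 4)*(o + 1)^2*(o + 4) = o^4 + 2*o^3 - 15*o^2 - 32*o - 16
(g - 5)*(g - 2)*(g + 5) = g^3 - 2*g^2 - 25*g + 50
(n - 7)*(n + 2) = n^2 - 5*n - 14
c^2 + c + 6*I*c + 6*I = (c + 1)*(c + 6*I)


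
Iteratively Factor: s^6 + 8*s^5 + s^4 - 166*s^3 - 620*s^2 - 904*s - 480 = (s + 2)*(s^5 + 6*s^4 - 11*s^3 - 144*s^2 - 332*s - 240) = (s - 5)*(s + 2)*(s^4 + 11*s^3 + 44*s^2 + 76*s + 48) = (s - 5)*(s + 2)^2*(s^3 + 9*s^2 + 26*s + 24) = (s - 5)*(s + 2)^2*(s + 4)*(s^2 + 5*s + 6) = (s - 5)*(s + 2)^2*(s + 3)*(s + 4)*(s + 2)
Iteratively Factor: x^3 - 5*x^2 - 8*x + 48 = (x - 4)*(x^2 - x - 12) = (x - 4)*(x + 3)*(x - 4)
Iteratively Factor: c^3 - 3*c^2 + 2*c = (c)*(c^2 - 3*c + 2) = c*(c - 2)*(c - 1)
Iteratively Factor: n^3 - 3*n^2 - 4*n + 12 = (n - 2)*(n^2 - n - 6) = (n - 3)*(n - 2)*(n + 2)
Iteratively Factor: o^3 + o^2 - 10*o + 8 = (o - 2)*(o^2 + 3*o - 4) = (o - 2)*(o - 1)*(o + 4)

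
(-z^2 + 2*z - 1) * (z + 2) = -z^3 + 3*z - 2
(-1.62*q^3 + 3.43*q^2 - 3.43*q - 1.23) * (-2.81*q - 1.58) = 4.5522*q^4 - 7.0787*q^3 + 4.2189*q^2 + 8.8757*q + 1.9434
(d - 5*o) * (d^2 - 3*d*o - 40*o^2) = d^3 - 8*d^2*o - 25*d*o^2 + 200*o^3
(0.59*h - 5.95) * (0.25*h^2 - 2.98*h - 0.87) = 0.1475*h^3 - 3.2457*h^2 + 17.2177*h + 5.1765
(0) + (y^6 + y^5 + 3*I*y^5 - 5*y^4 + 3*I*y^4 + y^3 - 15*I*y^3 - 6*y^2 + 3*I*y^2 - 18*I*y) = y^6 + y^5 + 3*I*y^5 - 5*y^4 + 3*I*y^4 + y^3 - 15*I*y^3 - 6*y^2 + 3*I*y^2 - 18*I*y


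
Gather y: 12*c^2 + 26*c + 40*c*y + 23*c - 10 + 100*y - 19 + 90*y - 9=12*c^2 + 49*c + y*(40*c + 190) - 38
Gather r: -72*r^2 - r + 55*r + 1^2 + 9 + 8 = -72*r^2 + 54*r + 18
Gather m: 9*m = 9*m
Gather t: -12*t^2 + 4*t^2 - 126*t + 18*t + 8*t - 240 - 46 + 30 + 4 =-8*t^2 - 100*t - 252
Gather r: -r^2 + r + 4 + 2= -r^2 + r + 6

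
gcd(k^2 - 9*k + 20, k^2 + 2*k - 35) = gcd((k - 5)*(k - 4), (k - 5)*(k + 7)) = k - 5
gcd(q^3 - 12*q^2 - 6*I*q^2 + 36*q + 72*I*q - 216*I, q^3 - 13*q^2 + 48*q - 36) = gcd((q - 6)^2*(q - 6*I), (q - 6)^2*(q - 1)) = q^2 - 12*q + 36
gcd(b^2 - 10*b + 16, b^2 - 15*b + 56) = b - 8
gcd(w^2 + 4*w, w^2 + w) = w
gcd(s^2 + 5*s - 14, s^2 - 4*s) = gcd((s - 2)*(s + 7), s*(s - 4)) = 1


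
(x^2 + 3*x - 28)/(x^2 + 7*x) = (x - 4)/x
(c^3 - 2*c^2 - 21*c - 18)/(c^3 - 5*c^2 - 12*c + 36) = (c + 1)/(c - 2)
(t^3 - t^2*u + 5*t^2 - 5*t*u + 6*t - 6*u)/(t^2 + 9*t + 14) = (t^2 - t*u + 3*t - 3*u)/(t + 7)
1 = 1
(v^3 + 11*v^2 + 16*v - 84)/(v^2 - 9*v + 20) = (v^3 + 11*v^2 + 16*v - 84)/(v^2 - 9*v + 20)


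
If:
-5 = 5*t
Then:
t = -1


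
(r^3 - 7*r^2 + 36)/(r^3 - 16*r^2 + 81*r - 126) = (r + 2)/(r - 7)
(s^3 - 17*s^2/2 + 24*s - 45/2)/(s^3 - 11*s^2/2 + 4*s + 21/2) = (2*s^2 - 11*s + 15)/(2*s^2 - 5*s - 7)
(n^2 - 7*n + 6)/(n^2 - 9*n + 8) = (n - 6)/(n - 8)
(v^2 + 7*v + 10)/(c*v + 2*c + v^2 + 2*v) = (v + 5)/(c + v)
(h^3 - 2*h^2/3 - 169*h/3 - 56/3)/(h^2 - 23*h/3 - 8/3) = h + 7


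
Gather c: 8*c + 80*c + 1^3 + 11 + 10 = 88*c + 22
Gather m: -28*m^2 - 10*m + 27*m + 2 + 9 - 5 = -28*m^2 + 17*m + 6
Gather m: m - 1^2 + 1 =m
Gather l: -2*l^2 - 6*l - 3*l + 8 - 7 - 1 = -2*l^2 - 9*l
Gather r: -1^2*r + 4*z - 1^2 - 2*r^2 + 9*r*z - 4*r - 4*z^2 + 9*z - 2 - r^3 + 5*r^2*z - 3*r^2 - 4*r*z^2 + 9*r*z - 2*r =-r^3 + r^2*(5*z - 5) + r*(-4*z^2 + 18*z - 7) - 4*z^2 + 13*z - 3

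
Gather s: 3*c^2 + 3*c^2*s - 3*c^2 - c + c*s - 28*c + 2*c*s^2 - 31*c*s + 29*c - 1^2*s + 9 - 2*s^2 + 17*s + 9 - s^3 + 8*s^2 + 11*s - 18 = -s^3 + s^2*(2*c + 6) + s*(3*c^2 - 30*c + 27)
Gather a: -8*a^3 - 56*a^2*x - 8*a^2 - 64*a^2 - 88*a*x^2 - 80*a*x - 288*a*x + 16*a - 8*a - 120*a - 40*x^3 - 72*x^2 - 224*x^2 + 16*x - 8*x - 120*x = -8*a^3 + a^2*(-56*x - 72) + a*(-88*x^2 - 368*x - 112) - 40*x^3 - 296*x^2 - 112*x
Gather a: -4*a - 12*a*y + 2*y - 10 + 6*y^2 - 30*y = a*(-12*y - 4) + 6*y^2 - 28*y - 10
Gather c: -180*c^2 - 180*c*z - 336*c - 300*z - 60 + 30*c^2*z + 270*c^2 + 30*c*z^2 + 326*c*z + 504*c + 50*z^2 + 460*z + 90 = c^2*(30*z + 90) + c*(30*z^2 + 146*z + 168) + 50*z^2 + 160*z + 30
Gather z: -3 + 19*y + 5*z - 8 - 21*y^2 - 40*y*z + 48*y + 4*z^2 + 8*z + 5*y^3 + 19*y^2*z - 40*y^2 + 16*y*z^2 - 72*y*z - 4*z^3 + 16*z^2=5*y^3 - 61*y^2 + 67*y - 4*z^3 + z^2*(16*y + 20) + z*(19*y^2 - 112*y + 13) - 11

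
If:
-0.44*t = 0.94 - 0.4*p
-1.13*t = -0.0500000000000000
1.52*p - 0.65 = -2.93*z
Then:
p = 2.40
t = 0.04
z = -1.02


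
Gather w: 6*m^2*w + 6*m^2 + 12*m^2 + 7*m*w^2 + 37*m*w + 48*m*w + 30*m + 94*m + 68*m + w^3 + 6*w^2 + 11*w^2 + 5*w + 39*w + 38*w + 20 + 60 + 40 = 18*m^2 + 192*m + w^3 + w^2*(7*m + 17) + w*(6*m^2 + 85*m + 82) + 120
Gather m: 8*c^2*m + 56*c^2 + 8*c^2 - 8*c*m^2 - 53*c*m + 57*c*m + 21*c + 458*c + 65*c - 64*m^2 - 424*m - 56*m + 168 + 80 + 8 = 64*c^2 + 544*c + m^2*(-8*c - 64) + m*(8*c^2 + 4*c - 480) + 256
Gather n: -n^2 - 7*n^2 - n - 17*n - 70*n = -8*n^2 - 88*n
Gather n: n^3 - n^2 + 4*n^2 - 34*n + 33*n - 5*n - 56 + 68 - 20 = n^3 + 3*n^2 - 6*n - 8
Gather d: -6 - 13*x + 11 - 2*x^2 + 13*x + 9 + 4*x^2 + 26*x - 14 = 2*x^2 + 26*x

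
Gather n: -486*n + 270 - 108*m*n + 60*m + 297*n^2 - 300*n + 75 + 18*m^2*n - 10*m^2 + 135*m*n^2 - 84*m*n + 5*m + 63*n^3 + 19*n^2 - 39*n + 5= -10*m^2 + 65*m + 63*n^3 + n^2*(135*m + 316) + n*(18*m^2 - 192*m - 825) + 350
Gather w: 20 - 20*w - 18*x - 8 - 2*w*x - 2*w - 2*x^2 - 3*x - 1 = w*(-2*x - 22) - 2*x^2 - 21*x + 11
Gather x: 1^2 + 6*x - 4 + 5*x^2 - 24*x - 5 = 5*x^2 - 18*x - 8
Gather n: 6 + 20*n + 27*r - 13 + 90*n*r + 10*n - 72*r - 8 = n*(90*r + 30) - 45*r - 15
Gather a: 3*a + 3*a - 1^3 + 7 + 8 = 6*a + 14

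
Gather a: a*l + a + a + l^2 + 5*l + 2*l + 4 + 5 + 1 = a*(l + 2) + l^2 + 7*l + 10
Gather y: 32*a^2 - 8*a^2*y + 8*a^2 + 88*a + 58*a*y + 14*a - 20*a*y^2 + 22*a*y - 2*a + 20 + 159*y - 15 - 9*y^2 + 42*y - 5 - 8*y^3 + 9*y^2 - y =40*a^2 - 20*a*y^2 + 100*a - 8*y^3 + y*(-8*a^2 + 80*a + 200)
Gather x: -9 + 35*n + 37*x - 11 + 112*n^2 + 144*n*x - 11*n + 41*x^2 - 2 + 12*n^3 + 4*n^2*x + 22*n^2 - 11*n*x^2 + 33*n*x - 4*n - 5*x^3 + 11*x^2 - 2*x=12*n^3 + 134*n^2 + 20*n - 5*x^3 + x^2*(52 - 11*n) + x*(4*n^2 + 177*n + 35) - 22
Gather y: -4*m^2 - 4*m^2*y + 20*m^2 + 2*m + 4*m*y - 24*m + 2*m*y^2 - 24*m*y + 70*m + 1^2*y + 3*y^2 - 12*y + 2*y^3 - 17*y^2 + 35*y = 16*m^2 + 48*m + 2*y^3 + y^2*(2*m - 14) + y*(-4*m^2 - 20*m + 24)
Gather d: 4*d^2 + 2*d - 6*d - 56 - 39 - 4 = 4*d^2 - 4*d - 99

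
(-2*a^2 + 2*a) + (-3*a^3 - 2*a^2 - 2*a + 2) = -3*a^3 - 4*a^2 + 2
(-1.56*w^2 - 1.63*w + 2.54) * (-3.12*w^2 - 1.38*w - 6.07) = 4.8672*w^4 + 7.2384*w^3 + 3.7938*w^2 + 6.3889*w - 15.4178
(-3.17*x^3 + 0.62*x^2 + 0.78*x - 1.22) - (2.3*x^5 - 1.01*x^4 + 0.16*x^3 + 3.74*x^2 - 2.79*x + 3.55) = -2.3*x^5 + 1.01*x^4 - 3.33*x^3 - 3.12*x^2 + 3.57*x - 4.77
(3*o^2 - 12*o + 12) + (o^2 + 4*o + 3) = 4*o^2 - 8*o + 15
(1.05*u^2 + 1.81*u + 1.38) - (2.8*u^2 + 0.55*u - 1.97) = -1.75*u^2 + 1.26*u + 3.35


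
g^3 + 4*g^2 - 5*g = g*(g - 1)*(g + 5)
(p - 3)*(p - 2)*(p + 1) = p^3 - 4*p^2 + p + 6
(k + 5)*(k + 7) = k^2 + 12*k + 35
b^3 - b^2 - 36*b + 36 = (b - 6)*(b - 1)*(b + 6)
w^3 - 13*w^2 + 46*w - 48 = (w - 8)*(w - 3)*(w - 2)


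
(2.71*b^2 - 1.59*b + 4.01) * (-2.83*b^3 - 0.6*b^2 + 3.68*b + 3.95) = -7.6693*b^5 + 2.8737*b^4 - 0.421500000000001*b^3 + 2.4473*b^2 + 8.4763*b + 15.8395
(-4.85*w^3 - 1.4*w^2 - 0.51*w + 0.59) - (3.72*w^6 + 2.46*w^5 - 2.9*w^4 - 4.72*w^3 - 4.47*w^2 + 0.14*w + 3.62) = -3.72*w^6 - 2.46*w^5 + 2.9*w^4 - 0.13*w^3 + 3.07*w^2 - 0.65*w - 3.03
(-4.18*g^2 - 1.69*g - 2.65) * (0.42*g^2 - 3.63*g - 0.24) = -1.7556*g^4 + 14.4636*g^3 + 6.0249*g^2 + 10.0251*g + 0.636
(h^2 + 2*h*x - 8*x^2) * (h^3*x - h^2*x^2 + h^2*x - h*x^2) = h^5*x + h^4*x^2 + h^4*x - 10*h^3*x^3 + h^3*x^2 + 8*h^2*x^4 - 10*h^2*x^3 + 8*h*x^4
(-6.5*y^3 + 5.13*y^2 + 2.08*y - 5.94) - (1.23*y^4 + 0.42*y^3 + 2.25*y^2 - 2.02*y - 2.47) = -1.23*y^4 - 6.92*y^3 + 2.88*y^2 + 4.1*y - 3.47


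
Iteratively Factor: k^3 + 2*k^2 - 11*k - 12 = (k - 3)*(k^2 + 5*k + 4) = (k - 3)*(k + 4)*(k + 1)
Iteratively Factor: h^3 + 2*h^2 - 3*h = (h)*(h^2 + 2*h - 3) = h*(h - 1)*(h + 3)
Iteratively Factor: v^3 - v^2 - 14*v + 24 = (v + 4)*(v^2 - 5*v + 6) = (v - 2)*(v + 4)*(v - 3)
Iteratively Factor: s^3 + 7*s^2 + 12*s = (s)*(s^2 + 7*s + 12) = s*(s + 4)*(s + 3)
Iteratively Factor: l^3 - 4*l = (l)*(l^2 - 4) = l*(l - 2)*(l + 2)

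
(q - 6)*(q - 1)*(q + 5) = q^3 - 2*q^2 - 29*q + 30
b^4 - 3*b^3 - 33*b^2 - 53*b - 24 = (b - 8)*(b + 1)^2*(b + 3)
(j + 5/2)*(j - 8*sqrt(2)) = j^2 - 8*sqrt(2)*j + 5*j/2 - 20*sqrt(2)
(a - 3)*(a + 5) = a^2 + 2*a - 15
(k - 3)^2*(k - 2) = k^3 - 8*k^2 + 21*k - 18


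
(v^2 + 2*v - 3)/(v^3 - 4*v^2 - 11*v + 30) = (v - 1)/(v^2 - 7*v + 10)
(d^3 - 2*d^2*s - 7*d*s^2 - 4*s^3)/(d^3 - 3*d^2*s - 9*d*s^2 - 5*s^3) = (-d + 4*s)/(-d + 5*s)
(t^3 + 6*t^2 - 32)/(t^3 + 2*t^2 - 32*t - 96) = (t - 2)/(t - 6)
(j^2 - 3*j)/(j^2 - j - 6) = j/(j + 2)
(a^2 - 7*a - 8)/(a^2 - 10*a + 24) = (a^2 - 7*a - 8)/(a^2 - 10*a + 24)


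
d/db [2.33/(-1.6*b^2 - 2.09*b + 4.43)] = (7.456*b + 4.8697)/(1.6*b^2 + 2.09*b - 4.43)^2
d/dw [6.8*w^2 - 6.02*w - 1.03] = 13.6*w - 6.02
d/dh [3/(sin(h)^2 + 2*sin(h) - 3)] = -6*(sin(h) + 1)*cos(h)/(sin(h)^2 + 2*sin(h) - 3)^2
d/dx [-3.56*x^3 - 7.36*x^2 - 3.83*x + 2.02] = -10.68*x^2 - 14.72*x - 3.83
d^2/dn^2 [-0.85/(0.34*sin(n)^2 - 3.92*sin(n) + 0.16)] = (0.39304*sin(n)^4 - 3.39864*sin(n)^3 + 12.28692*sin(n)^2 + 7.3304*sin(n) - 26.0304)/(0.34*sin(n)^2 - 3.92*sin(n) + 0.16)^3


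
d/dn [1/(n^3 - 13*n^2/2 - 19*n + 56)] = 4*(-3*n^2 + 13*n + 19)/(2*n^3 - 13*n^2 - 38*n + 112)^2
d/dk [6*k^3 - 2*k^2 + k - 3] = 18*k^2 - 4*k + 1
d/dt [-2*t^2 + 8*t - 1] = 8 - 4*t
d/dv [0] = 0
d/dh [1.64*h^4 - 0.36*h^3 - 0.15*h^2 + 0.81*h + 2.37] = 6.56*h^3 - 1.08*h^2 - 0.3*h + 0.81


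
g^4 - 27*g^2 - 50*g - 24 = (g - 6)*(g + 1)^2*(g + 4)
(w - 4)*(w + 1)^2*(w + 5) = w^4 + 3*w^3 - 17*w^2 - 39*w - 20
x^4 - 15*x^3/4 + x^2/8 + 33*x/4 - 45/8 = (x - 3)*(x - 5/4)*(x - 1)*(x + 3/2)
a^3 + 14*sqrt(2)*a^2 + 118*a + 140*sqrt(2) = (a + 2*sqrt(2))*(a + 5*sqrt(2))*(a + 7*sqrt(2))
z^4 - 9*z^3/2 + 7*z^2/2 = z^2*(z - 7/2)*(z - 1)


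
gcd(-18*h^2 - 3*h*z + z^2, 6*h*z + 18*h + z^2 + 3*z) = 1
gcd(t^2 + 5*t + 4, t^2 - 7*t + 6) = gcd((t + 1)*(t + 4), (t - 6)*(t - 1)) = 1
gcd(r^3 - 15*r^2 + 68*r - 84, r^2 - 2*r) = r - 2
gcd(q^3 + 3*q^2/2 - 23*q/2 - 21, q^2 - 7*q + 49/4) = q - 7/2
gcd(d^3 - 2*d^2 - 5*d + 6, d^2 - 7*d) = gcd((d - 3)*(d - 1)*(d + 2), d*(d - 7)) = 1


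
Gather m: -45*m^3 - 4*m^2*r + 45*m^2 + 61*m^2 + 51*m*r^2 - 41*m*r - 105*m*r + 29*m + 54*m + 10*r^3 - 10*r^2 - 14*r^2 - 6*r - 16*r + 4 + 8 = -45*m^3 + m^2*(106 - 4*r) + m*(51*r^2 - 146*r + 83) + 10*r^3 - 24*r^2 - 22*r + 12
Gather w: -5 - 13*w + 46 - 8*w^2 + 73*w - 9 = -8*w^2 + 60*w + 32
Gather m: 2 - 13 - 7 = -18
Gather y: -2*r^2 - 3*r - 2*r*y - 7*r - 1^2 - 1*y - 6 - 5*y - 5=-2*r^2 - 10*r + y*(-2*r - 6) - 12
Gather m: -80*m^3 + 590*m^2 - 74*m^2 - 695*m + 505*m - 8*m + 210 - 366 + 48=-80*m^3 + 516*m^2 - 198*m - 108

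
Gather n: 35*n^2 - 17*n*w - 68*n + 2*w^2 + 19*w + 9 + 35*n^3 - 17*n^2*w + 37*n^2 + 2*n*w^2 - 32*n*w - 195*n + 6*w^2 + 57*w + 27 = 35*n^3 + n^2*(72 - 17*w) + n*(2*w^2 - 49*w - 263) + 8*w^2 + 76*w + 36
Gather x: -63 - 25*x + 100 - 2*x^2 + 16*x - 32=-2*x^2 - 9*x + 5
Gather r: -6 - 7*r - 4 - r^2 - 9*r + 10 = -r^2 - 16*r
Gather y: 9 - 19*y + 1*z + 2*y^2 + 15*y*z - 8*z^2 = 2*y^2 + y*(15*z - 19) - 8*z^2 + z + 9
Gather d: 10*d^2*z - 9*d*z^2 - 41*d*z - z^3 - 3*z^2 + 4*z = 10*d^2*z + d*(-9*z^2 - 41*z) - z^3 - 3*z^2 + 4*z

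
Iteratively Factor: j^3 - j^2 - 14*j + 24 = (j - 3)*(j^2 + 2*j - 8) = (j - 3)*(j - 2)*(j + 4)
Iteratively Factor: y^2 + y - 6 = (y + 3)*(y - 2)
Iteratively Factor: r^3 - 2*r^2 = (r)*(r^2 - 2*r) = r^2*(r - 2)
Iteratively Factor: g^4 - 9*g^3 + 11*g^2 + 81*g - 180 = (g - 4)*(g^3 - 5*g^2 - 9*g + 45) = (g - 5)*(g - 4)*(g^2 - 9) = (g - 5)*(g - 4)*(g - 3)*(g + 3)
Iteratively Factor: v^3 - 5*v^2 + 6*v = (v - 2)*(v^2 - 3*v) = (v - 3)*(v - 2)*(v)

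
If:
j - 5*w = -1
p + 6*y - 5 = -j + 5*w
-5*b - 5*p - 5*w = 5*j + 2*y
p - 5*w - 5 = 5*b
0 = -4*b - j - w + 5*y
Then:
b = 609/295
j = -495/59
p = 468/59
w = -436/295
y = -19/59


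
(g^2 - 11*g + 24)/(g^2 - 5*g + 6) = (g - 8)/(g - 2)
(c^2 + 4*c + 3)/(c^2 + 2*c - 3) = (c + 1)/(c - 1)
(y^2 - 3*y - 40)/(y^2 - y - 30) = (y - 8)/(y - 6)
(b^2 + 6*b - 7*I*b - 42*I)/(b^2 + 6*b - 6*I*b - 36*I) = (b - 7*I)/(b - 6*I)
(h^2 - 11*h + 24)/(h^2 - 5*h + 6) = (h - 8)/(h - 2)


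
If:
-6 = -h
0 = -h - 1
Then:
No Solution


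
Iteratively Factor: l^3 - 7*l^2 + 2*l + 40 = (l - 5)*(l^2 - 2*l - 8) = (l - 5)*(l + 2)*(l - 4)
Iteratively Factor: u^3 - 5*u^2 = (u - 5)*(u^2) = u*(u - 5)*(u)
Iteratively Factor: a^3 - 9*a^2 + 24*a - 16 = (a - 4)*(a^2 - 5*a + 4) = (a - 4)*(a - 1)*(a - 4)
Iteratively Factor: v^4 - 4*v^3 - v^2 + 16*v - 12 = (v - 1)*(v^3 - 3*v^2 - 4*v + 12) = (v - 3)*(v - 1)*(v^2 - 4) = (v - 3)*(v - 2)*(v - 1)*(v + 2)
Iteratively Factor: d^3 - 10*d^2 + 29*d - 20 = (d - 4)*(d^2 - 6*d + 5) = (d - 4)*(d - 1)*(d - 5)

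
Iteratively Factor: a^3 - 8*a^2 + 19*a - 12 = (a - 1)*(a^2 - 7*a + 12) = (a - 4)*(a - 1)*(a - 3)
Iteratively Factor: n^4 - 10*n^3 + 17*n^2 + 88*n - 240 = (n + 3)*(n^3 - 13*n^2 + 56*n - 80) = (n - 5)*(n + 3)*(n^2 - 8*n + 16) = (n - 5)*(n - 4)*(n + 3)*(n - 4)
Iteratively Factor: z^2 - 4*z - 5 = (z - 5)*(z + 1)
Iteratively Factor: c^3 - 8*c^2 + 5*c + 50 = (c - 5)*(c^2 - 3*c - 10) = (c - 5)*(c + 2)*(c - 5)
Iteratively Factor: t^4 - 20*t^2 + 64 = (t - 2)*(t^3 + 2*t^2 - 16*t - 32) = (t - 2)*(t + 4)*(t^2 - 2*t - 8) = (t - 4)*(t - 2)*(t + 4)*(t + 2)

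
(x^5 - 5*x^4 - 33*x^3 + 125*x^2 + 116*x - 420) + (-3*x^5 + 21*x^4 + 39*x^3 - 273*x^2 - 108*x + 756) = -2*x^5 + 16*x^4 + 6*x^3 - 148*x^2 + 8*x + 336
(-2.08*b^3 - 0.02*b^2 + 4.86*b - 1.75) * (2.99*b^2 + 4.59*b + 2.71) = -6.2192*b^5 - 9.607*b^4 + 8.8028*b^3 + 17.0207*b^2 + 5.1381*b - 4.7425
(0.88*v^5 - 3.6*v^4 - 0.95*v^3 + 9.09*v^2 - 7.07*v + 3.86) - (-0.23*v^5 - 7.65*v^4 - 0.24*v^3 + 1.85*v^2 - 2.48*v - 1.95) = 1.11*v^5 + 4.05*v^4 - 0.71*v^3 + 7.24*v^2 - 4.59*v + 5.81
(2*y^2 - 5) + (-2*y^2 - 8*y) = -8*y - 5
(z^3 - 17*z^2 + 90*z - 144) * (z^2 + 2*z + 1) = z^5 - 15*z^4 + 57*z^3 + 19*z^2 - 198*z - 144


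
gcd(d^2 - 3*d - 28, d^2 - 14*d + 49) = d - 7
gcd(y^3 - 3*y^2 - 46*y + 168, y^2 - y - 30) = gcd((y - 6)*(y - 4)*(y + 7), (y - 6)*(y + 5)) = y - 6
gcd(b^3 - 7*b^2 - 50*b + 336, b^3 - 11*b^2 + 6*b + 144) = b^2 - 14*b + 48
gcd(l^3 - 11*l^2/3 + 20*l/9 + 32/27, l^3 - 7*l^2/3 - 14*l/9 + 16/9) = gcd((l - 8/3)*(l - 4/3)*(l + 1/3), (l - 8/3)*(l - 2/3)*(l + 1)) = l - 8/3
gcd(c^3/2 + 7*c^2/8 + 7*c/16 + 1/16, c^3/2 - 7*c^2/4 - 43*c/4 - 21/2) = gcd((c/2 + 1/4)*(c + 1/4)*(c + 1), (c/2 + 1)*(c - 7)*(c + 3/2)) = 1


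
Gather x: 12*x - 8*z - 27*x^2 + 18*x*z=-27*x^2 + x*(18*z + 12) - 8*z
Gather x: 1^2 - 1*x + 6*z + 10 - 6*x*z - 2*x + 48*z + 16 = x*(-6*z - 3) + 54*z + 27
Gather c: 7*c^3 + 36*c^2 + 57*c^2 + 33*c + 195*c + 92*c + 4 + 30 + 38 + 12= 7*c^3 + 93*c^2 + 320*c + 84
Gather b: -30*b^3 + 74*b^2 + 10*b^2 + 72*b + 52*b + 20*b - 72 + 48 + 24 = -30*b^3 + 84*b^2 + 144*b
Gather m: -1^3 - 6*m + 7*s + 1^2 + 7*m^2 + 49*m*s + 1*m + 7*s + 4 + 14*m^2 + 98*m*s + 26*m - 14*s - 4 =21*m^2 + m*(147*s + 21)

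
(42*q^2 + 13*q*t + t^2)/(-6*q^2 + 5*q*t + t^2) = (-7*q - t)/(q - t)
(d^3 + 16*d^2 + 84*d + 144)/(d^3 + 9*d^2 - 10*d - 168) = (d^2 + 10*d + 24)/(d^2 + 3*d - 28)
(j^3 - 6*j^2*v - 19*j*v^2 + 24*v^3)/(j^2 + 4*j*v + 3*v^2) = (j^2 - 9*j*v + 8*v^2)/(j + v)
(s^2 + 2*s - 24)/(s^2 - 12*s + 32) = (s + 6)/(s - 8)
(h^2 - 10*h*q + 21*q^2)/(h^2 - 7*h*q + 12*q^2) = (-h + 7*q)/(-h + 4*q)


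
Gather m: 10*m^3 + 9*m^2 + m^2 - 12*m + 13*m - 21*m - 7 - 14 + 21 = 10*m^3 + 10*m^2 - 20*m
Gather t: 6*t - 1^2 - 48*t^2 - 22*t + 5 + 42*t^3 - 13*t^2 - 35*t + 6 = 42*t^3 - 61*t^2 - 51*t + 10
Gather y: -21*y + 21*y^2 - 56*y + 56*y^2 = 77*y^2 - 77*y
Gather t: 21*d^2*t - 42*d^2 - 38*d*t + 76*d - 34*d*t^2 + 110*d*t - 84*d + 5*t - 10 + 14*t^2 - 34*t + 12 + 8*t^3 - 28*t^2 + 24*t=-42*d^2 - 8*d + 8*t^3 + t^2*(-34*d - 14) + t*(21*d^2 + 72*d - 5) + 2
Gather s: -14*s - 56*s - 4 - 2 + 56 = 50 - 70*s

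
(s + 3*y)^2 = s^2 + 6*s*y + 9*y^2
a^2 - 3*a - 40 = (a - 8)*(a + 5)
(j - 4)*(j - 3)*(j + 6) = j^3 - j^2 - 30*j + 72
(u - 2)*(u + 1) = u^2 - u - 2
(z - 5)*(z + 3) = z^2 - 2*z - 15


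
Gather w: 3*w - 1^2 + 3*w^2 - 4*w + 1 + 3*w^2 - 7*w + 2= 6*w^2 - 8*w + 2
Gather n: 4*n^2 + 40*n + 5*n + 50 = 4*n^2 + 45*n + 50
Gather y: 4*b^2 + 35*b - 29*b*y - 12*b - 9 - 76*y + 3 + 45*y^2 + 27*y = 4*b^2 + 23*b + 45*y^2 + y*(-29*b - 49) - 6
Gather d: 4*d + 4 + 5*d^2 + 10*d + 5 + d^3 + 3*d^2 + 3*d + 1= d^3 + 8*d^2 + 17*d + 10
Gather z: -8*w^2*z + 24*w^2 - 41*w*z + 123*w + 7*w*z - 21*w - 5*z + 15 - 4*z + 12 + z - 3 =24*w^2 + 102*w + z*(-8*w^2 - 34*w - 8) + 24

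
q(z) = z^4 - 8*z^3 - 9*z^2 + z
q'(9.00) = 811.00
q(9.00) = 9.00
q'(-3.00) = -269.00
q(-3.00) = 213.00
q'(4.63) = -199.81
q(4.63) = -522.78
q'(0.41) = -10.14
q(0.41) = -1.63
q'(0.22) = -4.08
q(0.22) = -0.30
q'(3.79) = -194.20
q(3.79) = -354.68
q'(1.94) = -95.04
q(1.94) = -76.18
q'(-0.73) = -0.21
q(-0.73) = -2.13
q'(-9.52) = -5453.98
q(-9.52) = 14291.09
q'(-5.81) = -1489.06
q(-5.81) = 2398.84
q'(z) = 4*z^3 - 24*z^2 - 18*z + 1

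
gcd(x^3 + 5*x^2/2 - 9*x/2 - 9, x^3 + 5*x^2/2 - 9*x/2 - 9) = x^3 + 5*x^2/2 - 9*x/2 - 9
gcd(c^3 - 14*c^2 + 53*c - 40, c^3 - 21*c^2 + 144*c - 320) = c^2 - 13*c + 40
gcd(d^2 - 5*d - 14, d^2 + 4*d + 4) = d + 2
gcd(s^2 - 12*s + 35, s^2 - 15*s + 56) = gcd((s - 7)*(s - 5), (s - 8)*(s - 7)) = s - 7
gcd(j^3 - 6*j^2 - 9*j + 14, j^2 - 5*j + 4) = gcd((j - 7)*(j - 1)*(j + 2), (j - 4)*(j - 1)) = j - 1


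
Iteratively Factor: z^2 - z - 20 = (z + 4)*(z - 5)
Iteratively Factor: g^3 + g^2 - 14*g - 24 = (g + 2)*(g^2 - g - 12) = (g + 2)*(g + 3)*(g - 4)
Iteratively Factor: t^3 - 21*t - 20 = (t + 4)*(t^2 - 4*t - 5) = (t + 1)*(t + 4)*(t - 5)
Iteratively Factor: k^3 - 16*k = (k + 4)*(k^2 - 4*k) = k*(k + 4)*(k - 4)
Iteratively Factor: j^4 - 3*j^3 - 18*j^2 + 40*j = (j + 4)*(j^3 - 7*j^2 + 10*j) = j*(j + 4)*(j^2 - 7*j + 10) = j*(j - 2)*(j + 4)*(j - 5)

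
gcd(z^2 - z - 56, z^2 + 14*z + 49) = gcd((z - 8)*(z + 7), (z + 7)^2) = z + 7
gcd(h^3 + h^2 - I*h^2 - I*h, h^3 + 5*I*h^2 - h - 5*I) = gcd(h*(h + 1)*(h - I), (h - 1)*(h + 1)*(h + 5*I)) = h + 1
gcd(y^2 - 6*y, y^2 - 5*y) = y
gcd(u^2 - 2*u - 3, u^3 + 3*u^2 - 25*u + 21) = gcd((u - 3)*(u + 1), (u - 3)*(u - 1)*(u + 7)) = u - 3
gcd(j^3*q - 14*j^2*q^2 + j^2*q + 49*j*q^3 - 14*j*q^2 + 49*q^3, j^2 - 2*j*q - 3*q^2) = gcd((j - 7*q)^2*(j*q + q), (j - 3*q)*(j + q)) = 1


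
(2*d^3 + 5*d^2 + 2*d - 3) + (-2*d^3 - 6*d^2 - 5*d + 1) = -d^2 - 3*d - 2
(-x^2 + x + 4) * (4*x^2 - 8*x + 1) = -4*x^4 + 12*x^3 + 7*x^2 - 31*x + 4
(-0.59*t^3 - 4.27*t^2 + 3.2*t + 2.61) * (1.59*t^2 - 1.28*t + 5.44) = -0.9381*t^5 - 6.0341*t^4 + 7.344*t^3 - 23.1749*t^2 + 14.0672*t + 14.1984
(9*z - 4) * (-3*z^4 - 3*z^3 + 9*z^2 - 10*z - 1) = -27*z^5 - 15*z^4 + 93*z^3 - 126*z^2 + 31*z + 4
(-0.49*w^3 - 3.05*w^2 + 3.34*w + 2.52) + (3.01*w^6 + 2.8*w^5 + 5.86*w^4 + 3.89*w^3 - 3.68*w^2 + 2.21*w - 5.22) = 3.01*w^6 + 2.8*w^5 + 5.86*w^4 + 3.4*w^3 - 6.73*w^2 + 5.55*w - 2.7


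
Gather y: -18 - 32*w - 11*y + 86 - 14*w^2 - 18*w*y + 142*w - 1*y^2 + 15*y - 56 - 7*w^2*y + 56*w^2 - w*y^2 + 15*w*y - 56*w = 42*w^2 + 54*w + y^2*(-w - 1) + y*(-7*w^2 - 3*w + 4) + 12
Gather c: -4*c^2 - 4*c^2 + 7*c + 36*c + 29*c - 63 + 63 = -8*c^2 + 72*c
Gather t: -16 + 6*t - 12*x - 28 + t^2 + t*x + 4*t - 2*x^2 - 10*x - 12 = t^2 + t*(x + 10) - 2*x^2 - 22*x - 56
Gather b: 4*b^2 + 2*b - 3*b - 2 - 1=4*b^2 - b - 3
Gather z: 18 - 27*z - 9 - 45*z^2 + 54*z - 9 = -45*z^2 + 27*z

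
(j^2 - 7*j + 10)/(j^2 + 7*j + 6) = (j^2 - 7*j + 10)/(j^2 + 7*j + 6)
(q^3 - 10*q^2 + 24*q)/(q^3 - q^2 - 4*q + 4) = q*(q^2 - 10*q + 24)/(q^3 - q^2 - 4*q + 4)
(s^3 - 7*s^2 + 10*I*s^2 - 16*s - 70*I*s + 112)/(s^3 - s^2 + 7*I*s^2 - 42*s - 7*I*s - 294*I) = (s^2 + 10*I*s - 16)/(s^2 + s*(6 + 7*I) + 42*I)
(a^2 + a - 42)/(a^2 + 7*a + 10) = (a^2 + a - 42)/(a^2 + 7*a + 10)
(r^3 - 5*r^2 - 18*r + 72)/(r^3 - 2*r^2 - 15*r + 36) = (r - 6)/(r - 3)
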